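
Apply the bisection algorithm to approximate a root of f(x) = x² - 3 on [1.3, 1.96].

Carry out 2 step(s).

f(x) = x² - 3
Initial interval: [1.3, 1.96]

Iteration 1:
  c_1 = (1.300000 + 1.960000)/2 = 1.630000
  f(c_1) = f(1.630000) = -0.343100
  f(a) × f(c) ≥ 0, new interval: [1.630000, 1.960000]
Iteration 2:
  c_2 = (1.630000 + 1.960000)/2 = 1.795000
  f(c_2) = f(1.795000) = 0.222025
  f(a) × f(c) < 0, new interval: [1.630000, 1.795000]

After 2 iteration(s), the approximation is c_2 = 1.795000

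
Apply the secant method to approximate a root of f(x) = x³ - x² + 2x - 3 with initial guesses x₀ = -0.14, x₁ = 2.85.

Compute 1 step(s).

f(x) = x³ - x² + 2x - 3
x₀ = -0.14, x₁ = 2.85

Secant formula: x_{n+1} = x_n - f(x_n)(x_n - x_{n-1})/(f(x_n) - f(x_{n-1}))

Iteration 1:
  f(-0.140000) = -3.302344
  f(2.850000) = 17.726625
  x_2 = 2.850000 - 17.726625×(2.850000 - (-0.140000))/(17.726625 - (-3.302344))
       = 0.329543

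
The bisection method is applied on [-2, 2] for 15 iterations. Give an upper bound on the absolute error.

Bisection error bound: |error| ≤ (b-a)/2^n
|error| ≤ (2 - (-2))/2^15 = 4/2^15
|error| ≤ 0.0001220703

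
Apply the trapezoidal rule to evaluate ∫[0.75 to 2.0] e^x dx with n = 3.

f(x) = e^x
a = 0.75, b = 2.0, n = 3
h = (b - a)/n = 0.416667

Trapezoidal rule: (h/2)[f(x₀) + 2f(x₁) + 2f(x₂) + ... + f(xₙ)]

x_0 = 0.7500, f(x_0) = 2.117000, coefficient = 1
x_1 = 1.1667, f(x_1) = 3.211271, coefficient = 2
x_2 = 1.5833, f(x_2) = 4.871166, coefficient = 2
x_3 = 2.0000, f(x_3) = 7.389056, coefficient = 1

I ≈ (0.416667/2) × 25.670929 = 5.348110
Exact value: 5.272056
Error: 0.076054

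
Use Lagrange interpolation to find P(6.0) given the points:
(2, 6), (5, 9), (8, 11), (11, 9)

Lagrange interpolation formula:
P(x) = Σ yᵢ × Lᵢ(x)
where Lᵢ(x) = Π_{j≠i} (x - xⱼ)/(xᵢ - xⱼ)

L_0(6.0) = (6.0 - 5)/(2 - 5) × (6.0 - 8)/(2 - 8) × (6.0 - 11)/(2 - 11) = -0.061728
L_1(6.0) = (6.0 - 2)/(5 - 2) × (6.0 - 8)/(5 - 8) × (6.0 - 11)/(5 - 11) = 0.740741
L_2(6.0) = (6.0 - 2)/(8 - 2) × (6.0 - 5)/(8 - 5) × (6.0 - 11)/(8 - 11) = 0.370370
L_3(6.0) = (6.0 - 2)/(11 - 2) × (6.0 - 5)/(11 - 5) × (6.0 - 8)/(11 - 8) = -0.049383

P(6.0) = 6×L_0(6.0) + 9×L_1(6.0) + 11×L_2(6.0) + 9×L_3(6.0)
P(6.0) = 9.925926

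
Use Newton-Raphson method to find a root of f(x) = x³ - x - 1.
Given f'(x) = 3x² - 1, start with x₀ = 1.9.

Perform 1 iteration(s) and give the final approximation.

f(x) = x³ - x - 1
f'(x) = 3x² - 1
x₀ = 1.9

Newton-Raphson formula: x_{n+1} = x_n - f(x_n)/f'(x_n)

Iteration 1:
  f(1.900000) = 3.959000
  f'(1.900000) = 9.830000
  x_1 = 1.900000 - 3.959000/9.830000 = 1.497253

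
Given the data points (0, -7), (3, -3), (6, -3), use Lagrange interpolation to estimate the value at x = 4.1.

Lagrange interpolation formula:
P(x) = Σ yᵢ × Lᵢ(x)
where Lᵢ(x) = Π_{j≠i} (x - xⱼ)/(xᵢ - xⱼ)

L_0(4.1) = (4.1 - 3)/(0 - 3) × (4.1 - 6)/(0 - 6) = -0.116111
L_1(4.1) = (4.1 - 0)/(3 - 0) × (4.1 - 6)/(3 - 6) = 0.865556
L_2(4.1) = (4.1 - 0)/(6 - 0) × (4.1 - 3)/(6 - 3) = 0.250556

P(4.1) = (-7)×L_0(4.1) + (-3)×L_1(4.1) + (-3)×L_2(4.1)
P(4.1) = -2.535556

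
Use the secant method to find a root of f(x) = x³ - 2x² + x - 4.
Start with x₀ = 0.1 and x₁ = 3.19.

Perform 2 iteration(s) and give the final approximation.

f(x) = x³ - 2x² + x - 4
x₀ = 0.1, x₁ = 3.19

Secant formula: x_{n+1} = x_n - f(x_n)(x_n - x_{n-1})/(f(x_n) - f(x_{n-1}))

Iteration 1:
  f(0.100000) = -3.919000
  f(3.190000) = 11.299559
  x_2 = 3.190000 - 11.299559×(3.190000 - 0.100000)/(11.299559 - (-3.919000))
       = 0.895720
Iteration 2:
  f(3.190000) = 11.299559
  f(0.895720) = -3.990260
  x_3 = 0.895720 - (-3.990260)×(0.895720 - 3.190000)/(-3.990260 - 11.299559)
       = 1.494470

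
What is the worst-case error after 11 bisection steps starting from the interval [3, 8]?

Bisection error bound: |error| ≤ (b-a)/2^n
|error| ≤ (8 - 3)/2^11 = 5/2^11
|error| ≤ 0.0024414062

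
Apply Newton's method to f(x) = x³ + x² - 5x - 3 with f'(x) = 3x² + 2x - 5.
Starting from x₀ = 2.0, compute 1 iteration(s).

f(x) = x³ + x² - 5x - 3
f'(x) = 3x² + 2x - 5
x₀ = 2.0

Newton-Raphson formula: x_{n+1} = x_n - f(x_n)/f'(x_n)

Iteration 1:
  f(2.000000) = -1.000000
  f'(2.000000) = 11.000000
  x_1 = 2.000000 - (-1.000000)/11.000000 = 2.090909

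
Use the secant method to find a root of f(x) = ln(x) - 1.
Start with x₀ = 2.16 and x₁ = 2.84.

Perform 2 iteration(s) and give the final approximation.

f(x) = ln(x) - 1
x₀ = 2.16, x₁ = 2.84

Secant formula: x_{n+1} = x_n - f(x_n)(x_n - x_{n-1})/(f(x_n) - f(x_{n-1}))

Iteration 1:
  f(2.160000) = -0.229892
  f(2.840000) = 0.043804
  x_2 = 2.840000 - 0.043804×(2.840000 - 2.160000)/(0.043804 - (-0.229892))
       = 2.731168
Iteration 2:
  f(2.840000) = 0.043804
  f(2.731168) = 0.004730
  x_3 = 2.731168 - 0.004730×(2.731168 - 2.840000)/(0.004730 - 0.043804)
       = 2.717996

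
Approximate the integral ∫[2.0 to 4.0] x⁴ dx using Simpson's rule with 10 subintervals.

f(x) = x⁴
a = 2.0, b = 4.0, n = 10
h = (b - a)/n = 0.200000

Simpson's rule: (h/3)[f(x₀) + 4f(x₁) + 2f(x₂) + ... + f(xₙ)]

x_0 = 2.0000, f(x_0) = 16.000000, coefficient = 1
x_1 = 2.2000, f(x_1) = 23.425600, coefficient = 4
x_2 = 2.4000, f(x_2) = 33.177600, coefficient = 2
x_3 = 2.6000, f(x_3) = 45.697600, coefficient = 4
x_4 = 2.8000, f(x_4) = 61.465600, coefficient = 2
x_5 = 3.0000, f(x_5) = 81.000000, coefficient = 4
x_6 = 3.2000, f(x_6) = 104.857600, coefficient = 2
x_7 = 3.4000, f(x_7) = 133.633600, coefficient = 4
x_8 = 3.6000, f(x_8) = 167.961600, coefficient = 2
x_9 = 3.8000, f(x_9) = 208.513600, coefficient = 4
x_10 = 4.0000, f(x_10) = 256.000000, coefficient = 1

I ≈ (0.200000/3) × 2976.006400 = 198.400427
Exact value: 198.400000
Error: 0.000427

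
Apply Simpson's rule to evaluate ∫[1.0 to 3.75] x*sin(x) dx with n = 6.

f(x) = x*sin(x)
a = 1.0, b = 3.75, n = 6
h = (b - a)/n = 0.458333

Simpson's rule: (h/3)[f(x₀) + 4f(x₁) + 2f(x₂) + ... + f(xₙ)]

x_0 = 1.0000, f(x_0) = 0.841471, coefficient = 1
x_1 = 1.4583, f(x_1) = 1.449121, coefficient = 4
x_2 = 1.9167, f(x_2) = 1.803163, coefficient = 2
x_3 = 2.3750, f(x_3) = 1.647502, coefficient = 4
x_4 = 2.8333, f(x_4) = 0.859635, coefficient = 2
x_5 = 3.2917, f(x_5) = -0.492141, coefficient = 4
x_6 = 3.7500, f(x_6) = -2.143355, coefficient = 1

I ≈ (0.458333/3) × 14.441636 = 2.206361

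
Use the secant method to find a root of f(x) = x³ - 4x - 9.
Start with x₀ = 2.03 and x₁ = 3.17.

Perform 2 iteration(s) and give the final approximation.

f(x) = x³ - 4x - 9
x₀ = 2.03, x₁ = 3.17

Secant formula: x_{n+1} = x_n - f(x_n)(x_n - x_{n-1})/(f(x_n) - f(x_{n-1}))

Iteration 1:
  f(2.030000) = -8.754573
  f(3.170000) = 10.175013
  x_2 = 3.170000 - 10.175013×(3.170000 - 2.030000)/(10.175013 - (-8.754573))
       = 2.557228
Iteration 2:
  f(3.170000) = 10.175013
  f(2.557228) = -2.506132
  x_3 = 2.557228 - (-2.506132)×(2.557228 - 3.170000)/(-2.506132 - 10.175013)
       = 2.678328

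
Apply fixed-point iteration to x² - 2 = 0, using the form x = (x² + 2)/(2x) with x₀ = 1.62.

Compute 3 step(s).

Equation: x² - 2 = 0
Fixed-point form: x = (x² + 2)/(2x)
x₀ = 1.62

x_1 = g(1.620000) = 1.427284
x_2 = g(1.427284) = 1.414273
x_3 = g(1.414273) = 1.414214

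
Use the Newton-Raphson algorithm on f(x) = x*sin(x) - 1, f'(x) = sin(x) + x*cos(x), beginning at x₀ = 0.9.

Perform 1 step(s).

f(x) = x*sin(x) - 1
f'(x) = sin(x) + x*cos(x)
x₀ = 0.9

Newton-Raphson formula: x_{n+1} = x_n - f(x_n)/f'(x_n)

Iteration 1:
  f(0.900000) = -0.295006
  f'(0.900000) = 1.342776
  x_1 = 0.900000 - (-0.295006)/1.342776 = 1.119698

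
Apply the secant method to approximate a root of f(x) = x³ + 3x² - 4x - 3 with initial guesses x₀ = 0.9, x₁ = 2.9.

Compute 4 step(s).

f(x) = x³ + 3x² - 4x - 3
x₀ = 0.9, x₁ = 2.9

Secant formula: x_{n+1} = x_n - f(x_n)(x_n - x_{n-1})/(f(x_n) - f(x_{n-1}))

Iteration 1:
  f(0.900000) = -3.441000
  f(2.900000) = 35.019000
  x_2 = 2.900000 - 35.019000×(2.900000 - 0.900000)/(35.019000 - (-3.441000))
       = 1.078939
Iteration 2:
  f(2.900000) = 35.019000
  f(1.078939) = -2.567424
  x_3 = 1.078939 - (-2.567424)×(1.078939 - 2.900000)/(-2.567424 - 35.019000)
       = 1.203331
Iteration 3:
  f(1.078939) = -2.567424
  f(1.203331) = -1.726879
  x_4 = 1.203331 - (-1.726879)×(1.203331 - 1.078939)/(-1.726879 - (-2.567424))
       = 1.458890
Iteration 4:
  f(1.203331) = -1.726879
  f(1.458890) = 0.654568
  x_5 = 1.458890 - 0.654568×(1.458890 - 1.203331)/(0.654568 - (-1.726879))
       = 1.388647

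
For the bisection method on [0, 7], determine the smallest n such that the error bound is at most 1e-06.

We need (b-a)/2^n ≤ 1e-06
(7 - 0)/2^n ≤ 1e-06
7/2^n ≤ 1e-06
2^n ≥ 7000000
n ≥ log₂(7000000) = 22.74
n ≥ 23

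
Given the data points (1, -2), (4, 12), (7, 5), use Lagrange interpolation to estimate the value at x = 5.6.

Lagrange interpolation formula:
P(x) = Σ yᵢ × Lᵢ(x)
where Lᵢ(x) = Π_{j≠i} (x - xⱼ)/(xᵢ - xⱼ)

L_0(5.6) = (5.6 - 4)/(1 - 4) × (5.6 - 7)/(1 - 7) = -0.124444
L_1(5.6) = (5.6 - 1)/(4 - 1) × (5.6 - 7)/(4 - 7) = 0.715556
L_2(5.6) = (5.6 - 1)/(7 - 1) × (5.6 - 4)/(7 - 4) = 0.408889

P(5.6) = (-2)×L_0(5.6) + 12×L_1(5.6) + 5×L_2(5.6)
P(5.6) = 10.880000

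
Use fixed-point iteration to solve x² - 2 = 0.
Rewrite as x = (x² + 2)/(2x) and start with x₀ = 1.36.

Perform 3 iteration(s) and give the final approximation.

Equation: x² - 2 = 0
Fixed-point form: x = (x² + 2)/(2x)
x₀ = 1.36

x_1 = g(1.360000) = 1.415294
x_2 = g(1.415294) = 1.414214
x_3 = g(1.414214) = 1.414214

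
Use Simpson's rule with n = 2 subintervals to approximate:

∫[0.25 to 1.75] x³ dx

f(x) = x³
a = 0.25, b = 1.75, n = 2
h = (b - a)/n = 0.750000

Simpson's rule: (h/3)[f(x₀) + 4f(x₁) + 2f(x₂) + ... + f(xₙ)]

x_0 = 0.2500, f(x_0) = 0.015625, coefficient = 1
x_1 = 1.0000, f(x_1) = 1.000000, coefficient = 4
x_2 = 1.7500, f(x_2) = 5.359375, coefficient = 1

I ≈ (0.750000/3) × 9.375000 = 2.343750
Exact value: 2.343750
Error: 0.000000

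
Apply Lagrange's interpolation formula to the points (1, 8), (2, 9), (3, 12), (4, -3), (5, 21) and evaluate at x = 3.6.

Lagrange interpolation formula:
P(x) = Σ yᵢ × Lᵢ(x)
where Lᵢ(x) = Π_{j≠i} (x - xⱼ)/(xᵢ - xⱼ)

L_0(3.6) = (3.6 - 2)/(1 - 2) × (3.6 - 3)/(1 - 3) × (3.6 - 4)/(1 - 4) × (3.6 - 5)/(1 - 5) = 0.022400
L_1(3.6) = (3.6 - 1)/(2 - 1) × (3.6 - 3)/(2 - 3) × (3.6 - 4)/(2 - 4) × (3.6 - 5)/(2 - 5) = -0.145600
L_2(3.6) = (3.6 - 1)/(3 - 1) × (3.6 - 2)/(3 - 2) × (3.6 - 4)/(3 - 4) × (3.6 - 5)/(3 - 5) = 0.582400
L_3(3.6) = (3.6 - 1)/(4 - 1) × (3.6 - 2)/(4 - 2) × (3.6 - 3)/(4 - 3) × (3.6 - 5)/(4 - 5) = 0.582400
L_4(3.6) = (3.6 - 1)/(5 - 1) × (3.6 - 2)/(5 - 2) × (3.6 - 3)/(5 - 3) × (3.6 - 4)/(5 - 4) = -0.041600

P(3.6) = 8×L_0(3.6) + 9×L_1(3.6) + 12×L_2(3.6) + (-3)×L_3(3.6) + 21×L_4(3.6)
P(3.6) = 3.236800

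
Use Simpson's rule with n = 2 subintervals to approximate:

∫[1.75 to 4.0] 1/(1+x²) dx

f(x) = 1/(1+x²)
a = 1.75, b = 4.0, n = 2
h = (b - a)/n = 1.125000

Simpson's rule: (h/3)[f(x₀) + 4f(x₁) + 2f(x₂) + ... + f(xₙ)]

x_0 = 1.7500, f(x_0) = 0.246154, coefficient = 1
x_1 = 2.8750, f(x_1) = 0.107926, coefficient = 4
x_2 = 4.0000, f(x_2) = 0.058824, coefficient = 1

I ≈ (1.125000/3) × 0.736681 = 0.276255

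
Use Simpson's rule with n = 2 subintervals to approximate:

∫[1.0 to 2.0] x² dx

f(x) = x²
a = 1.0, b = 2.0, n = 2
h = (b - a)/n = 0.500000

Simpson's rule: (h/3)[f(x₀) + 4f(x₁) + 2f(x₂) + ... + f(xₙ)]

x_0 = 1.0000, f(x_0) = 1.000000, coefficient = 1
x_1 = 1.5000, f(x_1) = 2.250000, coefficient = 4
x_2 = 2.0000, f(x_2) = 4.000000, coefficient = 1

I ≈ (0.500000/3) × 14.000000 = 2.333333
Exact value: 2.333333
Error: 0.000000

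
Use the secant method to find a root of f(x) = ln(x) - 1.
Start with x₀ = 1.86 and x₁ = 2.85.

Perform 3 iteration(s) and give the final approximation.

f(x) = ln(x) - 1
x₀ = 1.86, x₁ = 2.85

Secant formula: x_{n+1} = x_n - f(x_n)(x_n - x_{n-1})/(f(x_n) - f(x_{n-1}))

Iteration 1:
  f(1.860000) = -0.379424
  f(2.850000) = 0.047319
  x_2 = 2.850000 - 0.047319×(2.850000 - 1.860000)/(0.047319 - (-0.379424))
       = 2.740225
Iteration 2:
  f(2.850000) = 0.047319
  f(2.740225) = 0.008040
  x_3 = 2.740225 - 0.008040×(2.740225 - 2.850000)/(0.008040 - 0.047319)
       = 2.717755
Iteration 3:
  f(2.740225) = 0.008040
  f(2.717755) = -0.000194
  x_4 = 2.717755 - (-0.000194)×(2.717755 - 2.740225)/(-0.000194 - 0.008040)
       = 2.718284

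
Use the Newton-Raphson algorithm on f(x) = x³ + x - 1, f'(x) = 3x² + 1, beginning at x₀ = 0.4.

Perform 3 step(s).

f(x) = x³ + x - 1
f'(x) = 3x² + 1
x₀ = 0.4

Newton-Raphson formula: x_{n+1} = x_n - f(x_n)/f'(x_n)

Iteration 1:
  f(0.400000) = -0.536000
  f'(0.400000) = 1.480000
  x_1 = 0.400000 - (-0.536000)/1.480000 = 0.762162
Iteration 2:
  f(0.762162) = 0.204895
  f'(0.762162) = 2.742673
  x_2 = 0.762162 - 0.204895/2.742673 = 0.687456
Iteration 3:
  f(0.687456) = 0.012344
  f'(0.687456) = 2.417786
  x_3 = 0.687456 - 0.012344/2.417786 = 0.682350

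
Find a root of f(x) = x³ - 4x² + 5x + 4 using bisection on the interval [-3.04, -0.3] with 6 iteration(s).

f(x) = x³ - 4x² + 5x + 4
Initial interval: [-3.04, -0.3]

Iteration 1:
  c_1 = (-3.040000 + (-0.300000))/2 = -1.670000
  f(c_1) = f(-1.670000) = -20.163063
  f(a) × f(c) ≥ 0, new interval: [-1.670000, -0.300000]
Iteration 2:
  c_2 = (-1.670000 + (-0.300000))/2 = -0.985000
  f(c_2) = f(-0.985000) = -5.761572
  f(a) × f(c) ≥ 0, new interval: [-0.985000, -0.300000]
Iteration 3:
  c_3 = (-0.985000 + (-0.300000))/2 = -0.642500
  f(c_3) = f(-0.642500) = -1.128953
  f(a) × f(c) ≥ 0, new interval: [-0.642500, -0.300000]
Iteration 4:
  c_4 = (-0.642500 + (-0.300000))/2 = -0.471250
  f(c_4) = f(-0.471250) = 0.650790
  f(a) × f(c) < 0, new interval: [-0.642500, -0.471250]
Iteration 5:
  c_5 = (-0.642500 + (-0.471250))/2 = -0.556875
  f(c_5) = f(-0.556875) = -0.197506
  f(a) × f(c) ≥ 0, new interval: [-0.556875, -0.471250]
Iteration 6:
  c_6 = (-0.556875 + (-0.471250))/2 = -0.514062
  f(c_6) = f(-0.514062) = 0.236800
  f(a) × f(c) < 0, new interval: [-0.556875, -0.514062]

After 6 iteration(s), the approximation is c_6 = -0.514062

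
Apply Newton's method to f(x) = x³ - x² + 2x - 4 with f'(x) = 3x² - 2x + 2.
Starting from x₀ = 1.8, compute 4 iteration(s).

f(x) = x³ - x² + 2x - 4
f'(x) = 3x² - 2x + 2
x₀ = 1.8

Newton-Raphson formula: x_{n+1} = x_n - f(x_n)/f'(x_n)

Iteration 1:
  f(1.800000) = 2.192000
  f'(1.800000) = 8.120000
  x_1 = 1.800000 - 2.192000/8.120000 = 1.530049
Iteration 2:
  f(1.530049) = 0.300971
  f'(1.530049) = 5.963054
  x_2 = 1.530049 - 0.300971/5.963054 = 1.479577
Iteration 3:
  f(1.479577) = 0.009017
  f'(1.479577) = 5.608288
  x_3 = 1.479577 - 0.009017/5.608288 = 1.477969
Iteration 4:
  f(1.477969) = 0.000009
  f'(1.477969) = 5.597238
  x_4 = 1.477969 - 0.000009/5.597238 = 1.477967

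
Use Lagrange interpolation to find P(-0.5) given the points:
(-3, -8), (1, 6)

Lagrange interpolation formula:
P(x) = Σ yᵢ × Lᵢ(x)
where Lᵢ(x) = Π_{j≠i} (x - xⱼ)/(xᵢ - xⱼ)

L_0(-0.5) = (-0.5 - 1)/(-3 - 1) = 0.375000
L_1(-0.5) = (-0.5 - (-3))/(1 - (-3)) = 0.625000

P(-0.5) = (-8)×L_0(-0.5) + 6×L_1(-0.5)
P(-0.5) = 0.750000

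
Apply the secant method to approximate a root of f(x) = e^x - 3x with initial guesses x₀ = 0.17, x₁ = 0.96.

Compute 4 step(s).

f(x) = e^x - 3x
x₀ = 0.17, x₁ = 0.96

Secant formula: x_{n+1} = x_n - f(x_n)(x_n - x_{n-1})/(f(x_n) - f(x_{n-1}))

Iteration 1:
  f(0.170000) = 0.675305
  f(0.960000) = -0.268304
  x_2 = 0.960000 - (-0.268304)×(0.960000 - 0.170000)/(-0.268304 - 0.675305)
       = 0.735373
Iteration 2:
  f(0.960000) = -0.268304
  f(0.735373) = -0.119859
  x_3 = 0.735373 - (-0.119859)×(0.735373 - 0.960000)/(-0.119859 - (-0.268304))
       = 0.554002
Iteration 3:
  f(0.735373) = -0.119859
  f(0.554002) = 0.078198
  x_4 = 0.554002 - 0.078198×(0.554002 - 0.735373)/(0.078198 - (-0.119859))
       = 0.625612
Iteration 4:
  f(0.554002) = 0.078198
  f(0.625612) = -0.007446
  x_5 = 0.625612 - (-0.007446)×(0.625612 - 0.554002)/(-0.007446 - 0.078198)
       = 0.619386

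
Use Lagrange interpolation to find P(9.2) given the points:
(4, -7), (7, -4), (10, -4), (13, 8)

Lagrange interpolation formula:
P(x) = Σ yᵢ × Lᵢ(x)
where Lᵢ(x) = Π_{j≠i} (x - xⱼ)/(xᵢ - xⱼ)

L_0(9.2) = (9.2 - 7)/(4 - 7) × (9.2 - 10)/(4 - 10) × (9.2 - 13)/(4 - 13) = -0.041284
L_1(9.2) = (9.2 - 4)/(7 - 4) × (9.2 - 10)/(7 - 10) × (9.2 - 13)/(7 - 13) = 0.292741
L_2(9.2) = (9.2 - 4)/(10 - 4) × (9.2 - 7)/(10 - 7) × (9.2 - 13)/(10 - 13) = 0.805037
L_3(9.2) = (9.2 - 4)/(13 - 4) × (9.2 - 7)/(13 - 7) × (9.2 - 10)/(13 - 10) = -0.056494

P(9.2) = (-7)×L_0(9.2) + (-4)×L_1(9.2) + (-4)×L_2(9.2) + 8×L_3(9.2)
P(9.2) = -4.554074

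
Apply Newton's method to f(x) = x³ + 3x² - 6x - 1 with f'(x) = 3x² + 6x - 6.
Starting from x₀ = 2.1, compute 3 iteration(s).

f(x) = x³ + 3x² - 6x - 1
f'(x) = 3x² + 6x - 6
x₀ = 2.1

Newton-Raphson formula: x_{n+1} = x_n - f(x_n)/f'(x_n)

Iteration 1:
  f(2.100000) = 8.891000
  f'(2.100000) = 19.830000
  x_1 = 2.100000 - 8.891000/19.830000 = 1.651639
Iteration 2:
  f(1.651639) = 1.779424
  f'(1.651639) = 12.093567
  x_2 = 1.651639 - 1.779424/12.093567 = 1.504501
Iteration 3:
  f(1.504501) = 0.169035
  f'(1.504501) = 9.817574
  x_3 = 1.504501 - 0.169035/9.817574 = 1.487283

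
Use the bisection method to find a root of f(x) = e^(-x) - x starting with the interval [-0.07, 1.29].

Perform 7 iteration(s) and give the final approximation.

f(x) = e^(-x) - x
Initial interval: [-0.07, 1.29]

Iteration 1:
  c_1 = (-0.070000 + 1.290000)/2 = 0.610000
  f(c_1) = f(0.610000) = -0.066649
  f(a) × f(c) < 0, new interval: [-0.070000, 0.610000]
Iteration 2:
  c_2 = (-0.070000 + 0.610000)/2 = 0.270000
  f(c_2) = f(0.270000) = 0.493379
  f(a) × f(c) ≥ 0, new interval: [0.270000, 0.610000]
Iteration 3:
  c_3 = (0.270000 + 0.610000)/2 = 0.440000
  f(c_3) = f(0.440000) = 0.204036
  f(a) × f(c) ≥ 0, new interval: [0.440000, 0.610000]
Iteration 4:
  c_4 = (0.440000 + 0.610000)/2 = 0.525000
  f(c_4) = f(0.525000) = 0.066555
  f(a) × f(c) ≥ 0, new interval: [0.525000, 0.610000]
Iteration 5:
  c_5 = (0.525000 + 0.610000)/2 = 0.567500
  f(c_5) = f(0.567500) = -0.000559
  f(a) × f(c) < 0, new interval: [0.525000, 0.567500]
Iteration 6:
  c_6 = (0.525000 + 0.567500)/2 = 0.546250
  f(c_6) = f(0.546250) = 0.032867
  f(a) × f(c) ≥ 0, new interval: [0.546250, 0.567500]
Iteration 7:
  c_7 = (0.546250 + 0.567500)/2 = 0.556875
  f(c_7) = f(0.556875) = 0.016122
  f(a) × f(c) ≥ 0, new interval: [0.556875, 0.567500]

After 7 iteration(s), the approximation is c_7 = 0.556875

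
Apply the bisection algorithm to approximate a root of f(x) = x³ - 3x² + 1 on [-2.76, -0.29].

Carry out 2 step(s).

f(x) = x³ - 3x² + 1
Initial interval: [-2.76, -0.29]

Iteration 1:
  c_1 = (-2.760000 + (-0.290000))/2 = -1.525000
  f(c_1) = f(-1.525000) = -9.523453
  f(a) × f(c) ≥ 0, new interval: [-1.525000, -0.290000]
Iteration 2:
  c_2 = (-1.525000 + (-0.290000))/2 = -0.907500
  f(c_2) = f(-0.907500) = -2.218046
  f(a) × f(c) ≥ 0, new interval: [-0.907500, -0.290000]

After 2 iteration(s), the approximation is c_2 = -0.907500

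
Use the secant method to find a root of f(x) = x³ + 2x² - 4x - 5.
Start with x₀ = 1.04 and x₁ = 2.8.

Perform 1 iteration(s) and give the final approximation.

f(x) = x³ + 2x² - 4x - 5
x₀ = 1.04, x₁ = 2.8

Secant formula: x_{n+1} = x_n - f(x_n)(x_n - x_{n-1})/(f(x_n) - f(x_{n-1}))

Iteration 1:
  f(1.040000) = -5.871936
  f(2.800000) = 21.432000
  x_2 = 2.800000 - 21.432000×(2.800000 - 1.040000)/(21.432000 - (-5.871936))
       = 1.418502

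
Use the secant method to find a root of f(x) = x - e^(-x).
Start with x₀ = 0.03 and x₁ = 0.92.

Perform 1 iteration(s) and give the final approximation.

f(x) = x - e^(-x)
x₀ = 0.03, x₁ = 0.92

Secant formula: x_{n+1} = x_n - f(x_n)(x_n - x_{n-1})/(f(x_n) - f(x_{n-1}))

Iteration 1:
  f(0.030000) = -0.940446
  f(0.920000) = 0.521481
  x_2 = 0.920000 - 0.521481×(0.920000 - 0.030000)/(0.521481 - (-0.940446))
       = 0.602530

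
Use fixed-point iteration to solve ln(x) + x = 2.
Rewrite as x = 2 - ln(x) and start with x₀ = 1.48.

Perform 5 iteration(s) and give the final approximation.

Equation: ln(x) + x = 2
Fixed-point form: x = 2 - ln(x)
x₀ = 1.48

x_1 = g(1.480000) = 1.607958
x_2 = g(1.607958) = 1.525035
x_3 = g(1.525035) = 1.577983
x_4 = g(1.577983) = 1.543853
x_5 = g(1.543853) = 1.565719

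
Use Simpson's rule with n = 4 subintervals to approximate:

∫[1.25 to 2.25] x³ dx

f(x) = x³
a = 1.25, b = 2.25, n = 4
h = (b - a)/n = 0.250000

Simpson's rule: (h/3)[f(x₀) + 4f(x₁) + 2f(x₂) + ... + f(xₙ)]

x_0 = 1.2500, f(x_0) = 1.953125, coefficient = 1
x_1 = 1.5000, f(x_1) = 3.375000, coefficient = 4
x_2 = 1.7500, f(x_2) = 5.359375, coefficient = 2
x_3 = 2.0000, f(x_3) = 8.000000, coefficient = 4
x_4 = 2.2500, f(x_4) = 11.390625, coefficient = 1

I ≈ (0.250000/3) × 69.562500 = 5.796875
Exact value: 5.796875
Error: 0.000000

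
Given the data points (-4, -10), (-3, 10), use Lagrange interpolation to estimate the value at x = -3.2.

Lagrange interpolation formula:
P(x) = Σ yᵢ × Lᵢ(x)
where Lᵢ(x) = Π_{j≠i} (x - xⱼ)/(xᵢ - xⱼ)

L_0(-3.2) = (-3.2 - (-3))/(-4 - (-3)) = 0.200000
L_1(-3.2) = (-3.2 - (-4))/(-3 - (-4)) = 0.800000

P(-3.2) = (-10)×L_0(-3.2) + 10×L_1(-3.2)
P(-3.2) = 6.000000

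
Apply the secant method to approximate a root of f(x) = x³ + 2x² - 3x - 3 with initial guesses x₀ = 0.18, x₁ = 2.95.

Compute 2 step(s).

f(x) = x³ + 2x² - 3x - 3
x₀ = 0.18, x₁ = 2.95

Secant formula: x_{n+1} = x_n - f(x_n)(x_n - x_{n-1})/(f(x_n) - f(x_{n-1}))

Iteration 1:
  f(0.180000) = -3.469368
  f(2.950000) = 31.227375
  x_2 = 2.950000 - 31.227375×(2.950000 - 0.180000)/(31.227375 - (-3.469368))
       = 0.456976
Iteration 2:
  f(2.950000) = 31.227375
  f(0.456976) = -3.857845
  x_3 = 0.456976 - (-3.857845)×(0.456976 - 2.950000)/(-3.857845 - 31.227375)
       = 0.731100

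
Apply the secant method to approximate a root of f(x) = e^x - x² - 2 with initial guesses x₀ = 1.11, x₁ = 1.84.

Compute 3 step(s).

f(x) = e^x - x² - 2
x₀ = 1.11, x₁ = 1.84

Secant formula: x_{n+1} = x_n - f(x_n)(x_n - x_{n-1})/(f(x_n) - f(x_{n-1}))

Iteration 1:
  f(1.110000) = -0.197742
  f(1.840000) = 0.910938
  x_2 = 1.840000 - 0.910938×(1.840000 - 1.110000)/(0.910938 - (-0.197742))
       = 1.240201
Iteration 2:
  f(1.840000) = 0.910938
  f(1.240201) = -0.081790
  x_3 = 1.240201 - (-0.081790)×(1.240201 - 1.840000)/(-0.081790 - 0.910938)
       = 1.289618
Iteration 3:
  f(1.240201) = -0.081790
  f(1.289618) = -0.031715
  x_4 = 1.289618 - (-0.031715)×(1.289618 - 1.240201)/(-0.031715 - (-0.081790))
       = 1.320917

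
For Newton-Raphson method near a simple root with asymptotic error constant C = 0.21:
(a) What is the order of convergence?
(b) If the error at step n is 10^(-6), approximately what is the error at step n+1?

(a) Newton-Raphson has quadratic (order 2) convergence near simple roots.
    This means |e_{n+1}| ≈ C|e_n|².

(b) With |e_n| = 10^(-6) and C = 0.21:
    |e_{n+1}| ≈ 0.21 × (10^(-6))² = 0.21 × 10^(-12)

(a) 2 (quadratic); (b) |e_{n+1}| ≈ 2.100e-13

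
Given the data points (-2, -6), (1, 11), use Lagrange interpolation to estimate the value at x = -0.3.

Lagrange interpolation formula:
P(x) = Σ yᵢ × Lᵢ(x)
where Lᵢ(x) = Π_{j≠i} (x - xⱼ)/(xᵢ - xⱼ)

L_0(-0.3) = (-0.3 - 1)/(-2 - 1) = 0.433333
L_1(-0.3) = (-0.3 - (-2))/(1 - (-2)) = 0.566667

P(-0.3) = (-6)×L_0(-0.3) + 11×L_1(-0.3)
P(-0.3) = 3.633333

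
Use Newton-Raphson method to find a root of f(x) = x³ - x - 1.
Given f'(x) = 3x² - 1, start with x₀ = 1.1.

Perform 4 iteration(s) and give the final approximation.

f(x) = x³ - x - 1
f'(x) = 3x² - 1
x₀ = 1.1

Newton-Raphson formula: x_{n+1} = x_n - f(x_n)/f'(x_n)

Iteration 1:
  f(1.100000) = -0.769000
  f'(1.100000) = 2.630000
  x_1 = 1.100000 - (-0.769000)/2.630000 = 1.392395
Iteration 2:
  f(1.392395) = 0.307132
  f'(1.392395) = 4.816295
  x_2 = 1.392395 - 0.307132/4.816295 = 1.328626
Iteration 3:
  f(1.328626) = 0.016727
  f'(1.328626) = 4.295742
  x_3 = 1.328626 - 0.016727/4.295742 = 1.324732
Iteration 4:
  f(1.324732) = 0.000060
  f'(1.324732) = 4.264746
  x_4 = 1.324732 - 0.000060/4.264746 = 1.324718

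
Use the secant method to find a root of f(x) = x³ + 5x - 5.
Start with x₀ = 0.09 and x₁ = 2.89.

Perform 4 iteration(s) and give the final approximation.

f(x) = x³ + 5x - 5
x₀ = 0.09, x₁ = 2.89

Secant formula: x_{n+1} = x_n - f(x_n)(x_n - x_{n-1})/(f(x_n) - f(x_{n-1}))

Iteration 1:
  f(0.090000) = -4.549271
  f(2.890000) = 33.587569
  x_2 = 2.890000 - 33.587569×(2.890000 - 0.090000)/(33.587569 - (-4.549271))
       = 0.424007
Iteration 2:
  f(2.890000) = 33.587569
  f(0.424007) = -2.803738
  x_3 = 0.424007 - (-2.803738)×(0.424007 - 2.890000)/(-2.803738 - 33.587569)
       = 0.613997
Iteration 3:
  f(0.424007) = -2.803738
  f(0.613997) = -1.698542
  x_4 = 0.613997 - (-1.698542)×(0.613997 - 0.424007)/(-1.698542 - (-2.803738))
       = 0.905988
Iteration 4:
  f(0.613997) = -1.698542
  f(0.905988) = 0.273586
  x_5 = 0.905988 - 0.273586×(0.905988 - 0.613997)/(0.273586 - (-1.698542))
       = 0.865481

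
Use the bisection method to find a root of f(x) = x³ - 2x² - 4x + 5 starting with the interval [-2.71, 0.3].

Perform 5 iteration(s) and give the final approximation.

f(x) = x³ - 2x² - 4x + 5
Initial interval: [-2.71, 0.3]

Iteration 1:
  c_1 = (-2.710000 + 0.300000)/2 = -1.205000
  f(c_1) = f(-1.205000) = 5.166260
  f(a) × f(c) < 0, new interval: [-2.710000, -1.205000]
Iteration 2:
  c_2 = (-2.710000 + (-1.205000))/2 = -1.957500
  f(c_2) = f(-1.957500) = -2.334373
  f(a) × f(c) ≥ 0, new interval: [-1.957500, -1.205000]
Iteration 3:
  c_3 = (-1.957500 + (-1.205000))/2 = -1.581250
  f(c_3) = f(-1.581250) = 2.370616
  f(a) × f(c) < 0, new interval: [-1.957500, -1.581250]
Iteration 4:
  c_4 = (-1.957500 + (-1.581250))/2 = -1.769375
  f(c_4) = f(-1.769375) = 0.276763
  f(a) × f(c) < 0, new interval: [-1.957500, -1.769375]
Iteration 5:
  c_5 = (-1.957500 + (-1.769375))/2 = -1.863438
  f(c_5) = f(-1.863438) = -0.961648
  f(a) × f(c) ≥ 0, new interval: [-1.863438, -1.769375]

After 5 iteration(s), the approximation is c_5 = -1.863438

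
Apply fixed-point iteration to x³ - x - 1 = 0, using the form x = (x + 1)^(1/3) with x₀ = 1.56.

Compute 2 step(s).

Equation: x³ - x - 1 = 0
Fixed-point form: x = (x + 1)^(1/3)
x₀ = 1.56

x_1 = g(1.560000) = 1.367981
x_2 = g(1.367981) = 1.332885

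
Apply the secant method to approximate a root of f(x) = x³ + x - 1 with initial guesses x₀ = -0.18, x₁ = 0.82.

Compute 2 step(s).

f(x) = x³ + x - 1
x₀ = -0.18, x₁ = 0.82

Secant formula: x_{n+1} = x_n - f(x_n)(x_n - x_{n-1})/(f(x_n) - f(x_{n-1}))

Iteration 1:
  f(-0.180000) = -1.185832
  f(0.820000) = 0.371368
  x_2 = 0.820000 - 0.371368×(0.820000 - (-0.180000))/(0.371368 - (-1.185832))
       = 0.581516
Iteration 2:
  f(0.820000) = 0.371368
  f(0.581516) = -0.221839
  x_3 = 0.581516 - (-0.221839)×(0.581516 - 0.820000)/(-0.221839 - 0.371368)
       = 0.670701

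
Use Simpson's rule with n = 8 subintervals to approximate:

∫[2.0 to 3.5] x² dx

f(x) = x²
a = 2.0, b = 3.5, n = 8
h = (b - a)/n = 0.187500

Simpson's rule: (h/3)[f(x₀) + 4f(x₁) + 2f(x₂) + ... + f(xₙ)]

x_0 = 2.0000, f(x_0) = 4.000000, coefficient = 1
x_1 = 2.1875, f(x_1) = 4.785156, coefficient = 4
x_2 = 2.3750, f(x_2) = 5.640625, coefficient = 2
x_3 = 2.5625, f(x_3) = 6.566406, coefficient = 4
x_4 = 2.7500, f(x_4) = 7.562500, coefficient = 2
x_5 = 2.9375, f(x_5) = 8.628906, coefficient = 4
x_6 = 3.1250, f(x_6) = 9.765625, coefficient = 2
x_7 = 3.3125, f(x_7) = 10.972656, coefficient = 4
x_8 = 3.5000, f(x_8) = 12.250000, coefficient = 1

I ≈ (0.187500/3) × 186.000000 = 11.625000
Exact value: 11.625000
Error: 0.000000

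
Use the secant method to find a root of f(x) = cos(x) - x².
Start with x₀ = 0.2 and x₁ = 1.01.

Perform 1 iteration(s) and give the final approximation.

f(x) = cos(x) - x²
x₀ = 0.2, x₁ = 1.01

Secant formula: x_{n+1} = x_n - f(x_n)(x_n - x_{n-1})/(f(x_n) - f(x_{n-1}))

Iteration 1:
  f(0.200000) = 0.940067
  f(1.010000) = -0.488239
  x_2 = 1.010000 - (-0.488239)×(1.010000 - 0.200000)/(-0.488239 - 0.940067)
       = 0.733117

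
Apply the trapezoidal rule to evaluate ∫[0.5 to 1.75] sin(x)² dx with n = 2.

f(x) = sin(x)²
a = 0.5, b = 1.75, n = 2
h = (b - a)/n = 0.625000

Trapezoidal rule: (h/2)[f(x₀) + 2f(x₁) + 2f(x₂) + ... + f(xₙ)]

x_0 = 0.5000, f(x_0) = 0.229849, coefficient = 1
x_1 = 1.1250, f(x_1) = 0.814087, coefficient = 2
x_2 = 1.7500, f(x_2) = 0.968228, coefficient = 1

I ≈ (0.625000/2) × 2.826251 = 0.883203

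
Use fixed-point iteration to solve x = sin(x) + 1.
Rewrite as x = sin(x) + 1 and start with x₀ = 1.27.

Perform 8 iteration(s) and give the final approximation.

Equation: x = sin(x) + 1
Fixed-point form: x = sin(x) + 1
x₀ = 1.27

x_1 = g(1.270000) = 1.955101
x_2 = g(1.955101) = 1.927059
x_3 = g(1.927059) = 1.937207
x_4 = g(1.937207) = 1.933619
x_5 = g(1.933619) = 1.934899
x_6 = g(1.934899) = 1.934444
x_7 = g(1.934444) = 1.934606
x_8 = g(1.934606) = 1.934548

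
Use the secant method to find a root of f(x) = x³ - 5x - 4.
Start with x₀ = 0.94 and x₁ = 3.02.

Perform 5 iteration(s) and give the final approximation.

f(x) = x³ - 5x - 4
x₀ = 0.94, x₁ = 3.02

Secant formula: x_{n+1} = x_n - f(x_n)(x_n - x_{n-1})/(f(x_n) - f(x_{n-1}))

Iteration 1:
  f(0.940000) = -7.869416
  f(3.020000) = 8.443608
  x_2 = 3.020000 - 8.443608×(3.020000 - 0.940000)/(8.443608 - (-7.869416))
       = 1.943394
Iteration 2:
  f(3.020000) = 8.443608
  f(1.943394) = -6.377200
  x_3 = 1.943394 - (-6.377200)×(1.943394 - 3.020000)/(-6.377200 - 8.443608)
       = 2.406643
Iteration 3:
  f(1.943394) = -6.377200
  f(2.406643) = -2.094102
  x_4 = 2.406643 - (-2.094102)×(2.406643 - 1.943394)/(-2.094102 - (-6.377200))
       = 2.633136
Iteration 4:
  f(2.406643) = -2.094102
  f(2.633136) = 1.090925
  x_5 = 2.633136 - 1.090925×(2.633136 - 2.406643)/(1.090925 - (-2.094102))
       = 2.555559
Iteration 5:
  f(2.633136) = 1.090925
  f(2.555559) = -0.087745
  x_6 = 2.555559 - (-0.087745)×(2.555559 - 2.633136)/(-0.087745 - 1.090925)
       = 2.561334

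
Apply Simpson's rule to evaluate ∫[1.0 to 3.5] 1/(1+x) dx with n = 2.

f(x) = 1/(1+x)
a = 1.0, b = 3.5, n = 2
h = (b - a)/n = 1.250000

Simpson's rule: (h/3)[f(x₀) + 4f(x₁) + 2f(x₂) + ... + f(xₙ)]

x_0 = 1.0000, f(x_0) = 0.500000, coefficient = 1
x_1 = 2.2500, f(x_1) = 0.307692, coefficient = 4
x_2 = 3.5000, f(x_2) = 0.222222, coefficient = 1

I ≈ (1.250000/3) × 1.952991 = 0.813746
Exact value: 0.810930
Error: 0.002816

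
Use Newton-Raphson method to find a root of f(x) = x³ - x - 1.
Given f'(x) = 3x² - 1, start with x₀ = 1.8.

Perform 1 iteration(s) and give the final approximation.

f(x) = x³ - x - 1
f'(x) = 3x² - 1
x₀ = 1.8

Newton-Raphson formula: x_{n+1} = x_n - f(x_n)/f'(x_n)

Iteration 1:
  f(1.800000) = 3.032000
  f'(1.800000) = 8.720000
  x_1 = 1.800000 - 3.032000/8.720000 = 1.452294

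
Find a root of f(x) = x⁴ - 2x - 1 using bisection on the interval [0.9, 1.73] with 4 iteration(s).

f(x) = x⁴ - 2x - 1
Initial interval: [0.9, 1.73]

Iteration 1:
  c_1 = (0.900000 + 1.730000)/2 = 1.315000
  f(c_1) = f(1.315000) = -0.639781
  f(a) × f(c) ≥ 0, new interval: [1.315000, 1.730000]
Iteration 2:
  c_2 = (1.315000 + 1.730000)/2 = 1.522500
  f(c_2) = f(1.522500) = 1.328153
  f(a) × f(c) < 0, new interval: [1.315000, 1.522500]
Iteration 3:
  c_3 = (1.315000 + 1.522500)/2 = 1.418750
  f(c_3) = f(1.418750) = 0.214071
  f(a) × f(c) < 0, new interval: [1.315000, 1.418750]
Iteration 4:
  c_4 = (1.315000 + 1.418750)/2 = 1.366875
  f(c_4) = f(1.366875) = -0.243028
  f(a) × f(c) ≥ 0, new interval: [1.366875, 1.418750]

After 4 iteration(s), the approximation is c_4 = 1.366875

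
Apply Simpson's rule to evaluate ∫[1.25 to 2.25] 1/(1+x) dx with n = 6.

f(x) = 1/(1+x)
a = 1.25, b = 2.25, n = 6
h = (b - a)/n = 0.166667

Simpson's rule: (h/3)[f(x₀) + 4f(x₁) + 2f(x₂) + ... + f(xₙ)]

x_0 = 1.2500, f(x_0) = 0.444444, coefficient = 1
x_1 = 1.4167, f(x_1) = 0.413793, coefficient = 4
x_2 = 1.5833, f(x_2) = 0.387097, coefficient = 2
x_3 = 1.7500, f(x_3) = 0.363636, coefficient = 4
x_4 = 1.9167, f(x_4) = 0.342857, coefficient = 2
x_5 = 2.0833, f(x_5) = 0.324324, coefficient = 4
x_6 = 2.2500, f(x_6) = 0.307692, coefficient = 1

I ≈ (0.166667/3) × 6.619060 = 0.367726
Exact value: 0.367725
Error: 0.000001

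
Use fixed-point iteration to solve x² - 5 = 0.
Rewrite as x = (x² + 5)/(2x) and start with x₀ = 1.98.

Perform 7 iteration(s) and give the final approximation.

Equation: x² - 5 = 0
Fixed-point form: x = (x² + 5)/(2x)
x₀ = 1.98

x_1 = g(1.980000) = 2.252626
x_2 = g(2.252626) = 2.236129
x_3 = g(2.236129) = 2.236068
x_4 = g(2.236068) = 2.236068
x_5 = g(2.236068) = 2.236068
x_6 = g(2.236068) = 2.236068
x_7 = g(2.236068) = 2.236068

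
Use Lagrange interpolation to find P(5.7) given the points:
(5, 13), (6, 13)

Lagrange interpolation formula:
P(x) = Σ yᵢ × Lᵢ(x)
where Lᵢ(x) = Π_{j≠i} (x - xⱼ)/(xᵢ - xⱼ)

L_0(5.7) = (5.7 - 6)/(5 - 6) = 0.300000
L_1(5.7) = (5.7 - 5)/(6 - 5) = 0.700000

P(5.7) = 13×L_0(5.7) + 13×L_1(5.7)
P(5.7) = 13.000000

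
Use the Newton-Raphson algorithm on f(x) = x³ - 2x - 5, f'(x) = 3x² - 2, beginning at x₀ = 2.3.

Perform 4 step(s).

f(x) = x³ - 2x - 5
f'(x) = 3x² - 2
x₀ = 2.3

Newton-Raphson formula: x_{n+1} = x_n - f(x_n)/f'(x_n)

Iteration 1:
  f(2.300000) = 2.567000
  f'(2.300000) = 13.870000
  x_1 = 2.300000 - 2.567000/13.870000 = 2.114924
Iteration 2:
  f(2.114924) = 0.230006
  f'(2.114924) = 11.418714
  x_2 = 2.114924 - 0.230006/11.418714 = 2.094781
Iteration 3:
  f(2.094781) = 0.002566
  f'(2.094781) = 11.164327
  x_3 = 2.094781 - 0.002566/11.164327 = 2.094552
Iteration 4:
  f(2.094552) = 0.000000
  f'(2.094552) = 11.161438
  x_4 = 2.094552 - 0.000000/11.161438 = 2.094551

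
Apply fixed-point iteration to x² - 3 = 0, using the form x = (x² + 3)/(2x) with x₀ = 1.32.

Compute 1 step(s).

Equation: x² - 3 = 0
Fixed-point form: x = (x² + 3)/(2x)
x₀ = 1.32

x_1 = g(1.320000) = 1.796364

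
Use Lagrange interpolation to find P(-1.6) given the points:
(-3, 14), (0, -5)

Lagrange interpolation formula:
P(x) = Σ yᵢ × Lᵢ(x)
where Lᵢ(x) = Π_{j≠i} (x - xⱼ)/(xᵢ - xⱼ)

L_0(-1.6) = (-1.6 - 0)/(-3 - 0) = 0.533333
L_1(-1.6) = (-1.6 - (-3))/(0 - (-3)) = 0.466667

P(-1.6) = 14×L_0(-1.6) + (-5)×L_1(-1.6)
P(-1.6) = 5.133333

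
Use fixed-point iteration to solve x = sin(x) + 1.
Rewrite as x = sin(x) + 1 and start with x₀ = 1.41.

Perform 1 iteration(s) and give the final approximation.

Equation: x = sin(x) + 1
Fixed-point form: x = sin(x) + 1
x₀ = 1.41

x_1 = g(1.410000) = 1.987100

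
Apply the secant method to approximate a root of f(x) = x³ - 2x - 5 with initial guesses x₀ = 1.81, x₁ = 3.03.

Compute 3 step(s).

f(x) = x³ - 2x - 5
x₀ = 1.81, x₁ = 3.03

Secant formula: x_{n+1} = x_n - f(x_n)(x_n - x_{n-1})/(f(x_n) - f(x_{n-1}))

Iteration 1:
  f(1.810000) = -2.690259
  f(3.030000) = 16.758127
  x_2 = 3.030000 - 16.758127×(3.030000 - 1.810000)/(16.758127 - (-2.690259))
       = 1.978760
Iteration 2:
  f(3.030000) = 16.758127
  f(1.978760) = -1.209700
  x_3 = 1.978760 - (-1.209700)×(1.978760 - 3.030000)/(-1.209700 - 16.758127)
       = 2.049536
Iteration 3:
  f(1.978760) = -1.209700
  f(2.049536) = -0.489796
  x_4 = 2.049536 - (-0.489796)×(2.049536 - 1.978760)/(-0.489796 - (-1.209700))
       = 2.097689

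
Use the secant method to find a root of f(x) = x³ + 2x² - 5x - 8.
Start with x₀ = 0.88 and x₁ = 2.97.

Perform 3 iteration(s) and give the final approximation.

f(x) = x³ + 2x² - 5x - 8
x₀ = 0.88, x₁ = 2.97

Secant formula: x_{n+1} = x_n - f(x_n)(x_n - x_{n-1})/(f(x_n) - f(x_{n-1}))

Iteration 1:
  f(0.880000) = -10.169728
  f(2.970000) = 20.989873
  x_2 = 2.970000 - 20.989873×(2.970000 - 0.880000)/(20.989873 - (-10.169728))
       = 1.562125
Iteration 2:
  f(2.970000) = 20.989873
  f(1.562125) = -7.118208
  x_3 = 1.562125 - (-7.118208)×(1.562125 - 2.970000)/(-7.118208 - 20.989873)
       = 1.918661
Iteration 3:
  f(1.562125) = -7.118208
  f(1.918661) = -3.167697
  x_4 = 1.918661 - (-3.167697)×(1.918661 - 1.562125)/(-3.167697 - (-7.118208))
       = 2.204548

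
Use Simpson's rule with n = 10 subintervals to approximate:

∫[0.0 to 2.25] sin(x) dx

f(x) = sin(x)
a = 0.0, b = 2.25, n = 10
h = (b - a)/n = 0.225000

Simpson's rule: (h/3)[f(x₀) + 4f(x₁) + 2f(x₂) + ... + f(xₙ)]

x_0 = 0.0000, f(x_0) = 0.000000, coefficient = 1
x_1 = 0.2250, f(x_1) = 0.223106, coefficient = 4
x_2 = 0.4500, f(x_2) = 0.434966, coefficient = 2
x_3 = 0.6750, f(x_3) = 0.624897, coefficient = 4
x_4 = 0.9000, f(x_4) = 0.783327, coefficient = 2
x_5 = 1.1250, f(x_5) = 0.902268, coefficient = 4
x_6 = 1.3500, f(x_6) = 0.975723, coefficient = 2
x_7 = 1.5750, f(x_7) = 0.999991, coefficient = 4
x_8 = 1.8000, f(x_8) = 0.973848, coefficient = 2
x_9 = 2.0250, f(x_9) = 0.898611, coefficient = 4
x_10 = 2.2500, f(x_10) = 0.778073, coefficient = 1

I ≈ (0.225000/3) × 21.709293 = 1.628197
Exact value: 1.628174
Error: 0.000023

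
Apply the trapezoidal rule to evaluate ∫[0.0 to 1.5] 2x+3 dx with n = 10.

f(x) = 2x+3
a = 0.0, b = 1.5, n = 10
h = (b - a)/n = 0.150000

Trapezoidal rule: (h/2)[f(x₀) + 2f(x₁) + 2f(x₂) + ... + f(xₙ)]

x_0 = 0.0000, f(x_0) = 3.000000, coefficient = 1
x_1 = 0.1500, f(x_1) = 3.300000, coefficient = 2
x_2 = 0.3000, f(x_2) = 3.600000, coefficient = 2
x_3 = 0.4500, f(x_3) = 3.900000, coefficient = 2
x_4 = 0.6000, f(x_4) = 4.200000, coefficient = 2
x_5 = 0.7500, f(x_5) = 4.500000, coefficient = 2
x_6 = 0.9000, f(x_6) = 4.800000, coefficient = 2
x_7 = 1.0500, f(x_7) = 5.100000, coefficient = 2
x_8 = 1.2000, f(x_8) = 5.400000, coefficient = 2
x_9 = 1.3500, f(x_9) = 5.700000, coefficient = 2
x_10 = 1.5000, f(x_10) = 6.000000, coefficient = 1

I ≈ (0.150000/2) × 90.000000 = 6.750000
Exact value: 6.750000
Error: 0.000000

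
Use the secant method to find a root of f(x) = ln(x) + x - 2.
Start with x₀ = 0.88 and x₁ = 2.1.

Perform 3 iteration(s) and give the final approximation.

f(x) = ln(x) + x - 2
x₀ = 0.88, x₁ = 2.1

Secant formula: x_{n+1} = x_n - f(x_n)(x_n - x_{n-1})/(f(x_n) - f(x_{n-1}))

Iteration 1:
  f(0.880000) = -1.247833
  f(2.100000) = 0.841937
  x_2 = 2.100000 - 0.841937×(2.100000 - 0.880000)/(0.841937 - (-1.247833))
       = 1.608480
Iteration 2:
  f(2.100000) = 0.841937
  f(1.608480) = 0.083770
  x_3 = 1.608480 - 0.083770×(1.608480 - 2.100000)/(0.083770 - 0.841937)
       = 1.554172
Iteration 3:
  f(1.608480) = 0.083770
  f(1.554172) = -0.004885
  x_4 = 1.554172 - (-0.004885)×(1.554172 - 1.608480)/(-0.004885 - 0.083770)
       = 1.557164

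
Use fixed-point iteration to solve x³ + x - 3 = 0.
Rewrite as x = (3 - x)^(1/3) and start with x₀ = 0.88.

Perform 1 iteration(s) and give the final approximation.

Equation: x³ + x - 3 = 0
Fixed-point form: x = (3 - x)^(1/3)
x₀ = 0.88

x_1 = g(0.880000) = 1.284632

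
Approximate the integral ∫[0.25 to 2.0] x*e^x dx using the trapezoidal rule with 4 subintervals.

f(x) = x*e^x
a = 0.25, b = 2.0, n = 4
h = (b - a)/n = 0.437500

Trapezoidal rule: (h/2)[f(x₀) + 2f(x₁) + 2f(x₂) + ... + f(xₙ)]

x_0 = 0.2500, f(x_0) = 0.321006, coefficient = 1
x_1 = 0.6875, f(x_1) = 1.367257, coefficient = 2
x_2 = 1.1250, f(x_2) = 3.465244, coefficient = 2
x_3 = 1.5625, f(x_3) = 7.454271, coefficient = 2
x_4 = 2.0000, f(x_4) = 14.778112, coefficient = 1

I ≈ (0.437500/2) × 39.672662 = 8.678395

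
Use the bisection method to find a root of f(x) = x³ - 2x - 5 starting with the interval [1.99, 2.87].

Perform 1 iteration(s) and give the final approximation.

f(x) = x³ - 2x - 5
Initial interval: [1.99, 2.87]

Iteration 1:
  c_1 = (1.990000 + 2.870000)/2 = 2.430000
  f(c_1) = f(2.430000) = 4.488907
  f(a) × f(c) < 0, new interval: [1.990000, 2.430000]

After 1 iteration(s), the approximation is c_1 = 2.430000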